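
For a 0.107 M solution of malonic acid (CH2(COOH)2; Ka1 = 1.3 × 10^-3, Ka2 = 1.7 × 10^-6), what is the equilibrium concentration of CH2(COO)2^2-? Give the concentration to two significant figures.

1.7 × 10^-6 M

First ionization gives [H+] ≈ [CH2(COOH)COO-] = 1.12 × 10^-2 M.
Second step: Ka2 = [H+][CH2(COO)2^2-]/[CH2(COOH)COO-] ≈ [CH2(COO)2^2-] (since [H+] ≈ [CH2(COOH)COO-]).
So [CH2(COO)2^2-] ≈ Ka2.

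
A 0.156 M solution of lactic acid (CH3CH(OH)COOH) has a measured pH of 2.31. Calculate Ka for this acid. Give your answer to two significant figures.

Ka = 1.6 × 10^-4

[H+] = 10^(-2.31) = 4.90 × 10^-3 M
At equilibrium [HA] = 0.156 − 4.90 × 10^-3 = 1.51 × 10^-1 M
Ka = [H+][A-]/[HA] = (4.90 × 10^-3)² / 1.51 × 10^-1 = 1.6 × 10^-4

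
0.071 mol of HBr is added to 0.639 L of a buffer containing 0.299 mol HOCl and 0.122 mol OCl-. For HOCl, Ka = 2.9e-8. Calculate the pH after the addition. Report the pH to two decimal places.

pH = 6.68

After neutralization: n(HOCl) = 0.37 mol, n(OCl-) = 0.051 mol.
pKa = −log(2.9 × 10^-8) = 7.538
Henderson–Hasselbalch with mole ratio 0.051/0.37: pH = 7.538 + (-0.861)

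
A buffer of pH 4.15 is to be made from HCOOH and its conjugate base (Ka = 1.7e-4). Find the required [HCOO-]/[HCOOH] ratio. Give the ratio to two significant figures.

ratio = 2.4

pKa = -log(1.7 × 10^-4) = 3.770
pH = pKa + log(r) ⇒ log(r) = 4.15 − 3.770 = +0.380
r = [HCOO-]/[HCOOH] = 10^(+0.380) = 2.4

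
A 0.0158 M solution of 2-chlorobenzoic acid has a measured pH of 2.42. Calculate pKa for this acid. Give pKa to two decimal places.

[H+] = 10^(-2.42) = 3.80 × 10^-3 M
At equilibrium [HA] = 0.0158 − 3.80 × 10^-3 = 1.20 × 10^-2 M
Ka = [H+][A-]/[HA] = (3.80 × 10^-3)² / 1.20 × 10^-2 = 1.20 × 10^-3
pKa = -log(1.20 × 10^-3) = 2.92

pKa = 2.92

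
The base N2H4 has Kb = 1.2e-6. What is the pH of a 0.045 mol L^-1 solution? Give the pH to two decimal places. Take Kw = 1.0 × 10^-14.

pH = 10.37

N2H4 + H2O ⇌ N2H5+ + OH-
Kb = [OH-]²/(0.045 − [OH-]) = 1.2 × 10^-6
Since Kb ≪ C₀, [OH-] ≈ √(Kb·C₀) = 2.32 × 10^-4 M.
Check: 0.52% ionized — well under 5%, approximation valid.
pOH = 3.63, so pH = 14.00 − pOH = 10.37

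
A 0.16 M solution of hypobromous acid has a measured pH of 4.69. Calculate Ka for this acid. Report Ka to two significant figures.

[H+] = 10^(-4.69) = 2.04 × 10^-5 M
At equilibrium [HA] = 0.16 − 2.04 × 10^-5 = 1.60 × 10^-1 M
Ka = [H+][A-]/[HA] = (2.04 × 10^-5)² / 1.60 × 10^-1 = 2.6 × 10^-9

Ka = 2.6 × 10^-9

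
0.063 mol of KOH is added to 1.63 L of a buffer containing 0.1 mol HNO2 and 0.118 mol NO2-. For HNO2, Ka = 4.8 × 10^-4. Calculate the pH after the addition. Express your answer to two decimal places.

After neutralization: n(HNO2) = 0.037 mol, n(NO2-) = 0.181 mol.
pKa = −log(4.8 × 10^-4) = 3.319
Henderson–Hasselbalch with mole ratio 0.181/0.037: pH = 3.319 + (+0.689)

pH = 4.01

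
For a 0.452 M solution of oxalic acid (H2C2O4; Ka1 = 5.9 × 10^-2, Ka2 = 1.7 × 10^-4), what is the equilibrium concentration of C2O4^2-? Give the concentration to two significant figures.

First ionization gives [H+] ≈ [HC2O4-] = 1.36 × 10^-1 M.
Second step: Ka2 = [H+][C2O4^2-]/[HC2O4-] ≈ [C2O4^2-] (since [H+] ≈ [HC2O4-]).
So [C2O4^2-] ≈ Ka2.

1.7 × 10^-4 M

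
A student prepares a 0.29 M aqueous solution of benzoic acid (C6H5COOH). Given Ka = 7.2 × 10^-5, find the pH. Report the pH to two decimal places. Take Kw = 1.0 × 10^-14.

C6H5COOH ⇌ C6H5COO- + H+
Ka = x²/(0.29 − x) = 7.2 × 10^-5
Neglecting x in the denominator: x = √(7.2 × 10^-5 × 0.29) = 4.57 × 10^-3 M
(x/C₀ = 1.6% < 5%, so the approximation holds.)
pH = −log[H+] = −log(4.57 × 10^-3) = 2.34

pH = 2.34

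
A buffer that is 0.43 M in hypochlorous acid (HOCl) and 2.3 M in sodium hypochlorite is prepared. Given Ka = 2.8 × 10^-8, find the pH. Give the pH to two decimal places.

pKa = −log(2.8 × 10^-8) = 7.553
Using pH = pKa + log([base]/[acid]) with [base]/[acid] = 2.3/0.43:
pH = 7.553 + (+0.728) = 8.28

pH = 8.28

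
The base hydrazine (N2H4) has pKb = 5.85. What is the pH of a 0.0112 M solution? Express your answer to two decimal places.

N2H4 + H2O ⇌ N2H5+ + OH-
Kb = 10^(−5.85) = 1.41 × 10^-6
Let x = [OH-] at equilibrium. Kb = x²/(0.0112 − x).
Since Kb ≪ C₀, x ≈ √(Kb·C₀) = 1.26 × 10^-4 M.
(x/C₀ = 1.1% < 5%, so the approximation holds.)
pOH = 3.90, so pH = 14.00 − pOH = 10.10

pH = 10.10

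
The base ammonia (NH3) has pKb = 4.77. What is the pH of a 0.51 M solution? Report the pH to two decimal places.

pH = 11.47

NH3 + H2O ⇌ NH4+ + OH-
Kb = 10^(−4.77) = 1.70 × 10^-5
From the ICE table, Kb = [OH-]²/(0.51 − [OH-]) = 1.70 × 10^-5.
Since Kb ≪ C₀, [OH-] ≈ √(Kb·C₀) = 2.94 × 10^-3 M.
Check: 0.58% ionized — well under 5%, approximation valid.
pOH = −log(2.94 × 10^-3) = 2.53; pH = 14.00 − 2.53 = 11.47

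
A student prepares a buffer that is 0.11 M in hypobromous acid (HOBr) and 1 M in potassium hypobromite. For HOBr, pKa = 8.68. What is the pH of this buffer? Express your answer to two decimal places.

pH = 9.64

pH = pKa + log([A⁻]/[HA]) = 8.68 + log(1/0.11)
pH = 8.68 + (+0.959) = 9.64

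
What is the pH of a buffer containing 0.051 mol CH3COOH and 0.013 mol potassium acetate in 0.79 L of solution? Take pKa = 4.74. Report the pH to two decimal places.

pH = pKa + log([A⁻]/[HA]) = 4.74 + log(0.013/0.051)
pH = 4.74 + (-0.594) = 4.15

pH = 4.15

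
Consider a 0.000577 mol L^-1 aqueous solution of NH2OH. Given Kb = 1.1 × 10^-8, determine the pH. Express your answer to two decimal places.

NH2OH + H2O ⇌ NH3OH+ + OH-
Let x = [OH-] at equilibrium. Kb = x²/(0.000577 − x).
Neglecting x in the denominator: x = √(1.1 × 10^-8 × 0.000577) = 2.52 × 10^-6 M
Check: 0.44% ionized — well under 5%, approximation valid.
pOH = 5.60, so pH = 14.00 − pOH = 8.40

pH = 8.40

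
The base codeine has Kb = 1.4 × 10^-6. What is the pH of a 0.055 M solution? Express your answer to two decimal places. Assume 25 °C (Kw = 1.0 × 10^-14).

pH = 10.44

C18H21NO3 + H2O ⇌ C18H22NO3+ + OH-
Kb = x²/(0.055 − x) = 1.4 × 10^-6
Assume x ≪ 0.055: x ≈ √(1.4 × 10^-6 × 0.055) = 2.77 × 10^-4 M
(x/C₀ = 0.5% < 5%, so the approximation holds.)
pOH = −log(2.77 × 10^-4) = 3.56; pH = 14.00 − 3.56 = 10.44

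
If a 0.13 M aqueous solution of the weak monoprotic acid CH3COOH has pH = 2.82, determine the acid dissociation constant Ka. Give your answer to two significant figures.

Ka = 1.8 × 10^-5

[H+] = 10^(-2.82) = 1.51 × 10^-3 M
At equilibrium [HA] = 0.13 − 1.51 × 10^-3 = 1.28 × 10^-1 M
Ka = [H+][A-]/[HA] = (1.51 × 10^-3)² / 1.28 × 10^-1 = 1.8 × 10^-5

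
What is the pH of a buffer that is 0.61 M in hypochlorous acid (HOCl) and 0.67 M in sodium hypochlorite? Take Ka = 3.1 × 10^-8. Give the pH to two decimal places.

pKa = −log(3.1 × 10^-8) = 7.509
Henderson–Hasselbalch: pH = pKa + log([OCl-]/[HOCl]) = 7.509 + log(0.67/0.61)
pH = 7.509 + (+0.041) = 7.55

pH = 7.55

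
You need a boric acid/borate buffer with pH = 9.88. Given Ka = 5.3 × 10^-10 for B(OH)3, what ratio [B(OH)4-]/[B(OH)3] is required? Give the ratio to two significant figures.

pKa = -log(5.3 × 10^-10) = 9.276
pH = pKa + log(r) ⇒ log(r) = 9.88 − 9.276 = +0.604
r = [B(OH)4-]/[B(OH)3] = 10^(+0.604) = 4.02

ratio = 4.0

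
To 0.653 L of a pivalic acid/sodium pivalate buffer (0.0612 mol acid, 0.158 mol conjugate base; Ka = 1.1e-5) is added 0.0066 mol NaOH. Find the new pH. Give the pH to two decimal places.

pH = 5.44

After neutralization: n((CH3)3CCOOH) = 0.0546 mol, n((CH3)3CCOO-) = 0.165 mol.
pKa = −log(1.1 × 10^-5) = 4.959
pH = pKa + log([A⁻]/[HA]) = 4.959 + log(0.165/0.0546) = 4.959 +0.480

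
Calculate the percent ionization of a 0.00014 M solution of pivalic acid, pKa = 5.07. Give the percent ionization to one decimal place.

(CH3)3CCOOH ⇌ (CH3)3CCOO- + H+; let x = [H+] at equilibrium.
Ka = 10^(−5.07) = 8.51 × 10^-6
Ka = x²/(C₀ − x); solving the quadratic gives x = 3.05 × 10^-5 M.
% ionization = x/C₀ × 100% = 3.05 × 10^-5/0.00014 × 100% = 21.8%

21.8%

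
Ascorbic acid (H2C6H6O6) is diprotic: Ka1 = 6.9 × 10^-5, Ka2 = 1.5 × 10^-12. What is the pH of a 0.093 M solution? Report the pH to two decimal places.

Since Ka1 ≫ Ka2, the first ionization dominates [H+].
Ka1 = x²/(0.093 − x) = 6.9 × 10^-5
x ≈ √(6.9 × 10^-5 × 0.093) = 2.53 × 10^-3 M
pH = −log(2.53 × 10^-3) = 2.60

pH = 2.60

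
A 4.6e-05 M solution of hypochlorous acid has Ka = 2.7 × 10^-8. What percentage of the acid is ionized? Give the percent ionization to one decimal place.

2.4%

HOCl ⇌ OCl- + H+; let x = [H+] at equilibrium.
x ≈ √(Ka·C₀) = √(2.7 × 10^-8 × 4.6e-05) = 1.11 × 10^-6 M
% ionization = x/C₀ × 100% = 1.11 × 10^-6/4.6e-05 × 100% = 2.4%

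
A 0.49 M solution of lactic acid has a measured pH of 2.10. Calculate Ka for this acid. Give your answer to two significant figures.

[H+] = 10^(-2.10) = 7.94 × 10^-3 M
At equilibrium [HA] = 0.49 − 7.94 × 10^-3 = 4.82 × 10^-1 M
Ka = [H+][A-]/[HA] = (7.94 × 10^-3)² / 4.82 × 10^-1 = 1.3 × 10^-4

Ka = 1.3 × 10^-4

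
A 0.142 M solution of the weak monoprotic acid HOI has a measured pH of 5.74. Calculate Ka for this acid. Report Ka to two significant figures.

[H+] = 10^(-5.74) = 1.82 × 10^-6 M
At equilibrium [HA] = 0.142 − 1.82 × 10^-6 = 1.42 × 10^-1 M
Ka = [H+][A-]/[HA] = (1.82 × 10^-6)² / 1.42 × 10^-1 = 2.3 × 10^-11

Ka = 2.3 × 10^-11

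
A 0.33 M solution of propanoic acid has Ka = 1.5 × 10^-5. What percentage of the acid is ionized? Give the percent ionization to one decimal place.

0.7%

CH3CH2COOH ⇌ CH3CH2COO- + H+; let x = [H+] at equilibrium.
x ≈ √(Ka·C₀) = √(1.5 × 10^-5 × 0.33) = 2.22 × 10^-3 M
% ionization = x/C₀ × 100% = 2.22 × 10^-3/0.33 × 100% = 0.7%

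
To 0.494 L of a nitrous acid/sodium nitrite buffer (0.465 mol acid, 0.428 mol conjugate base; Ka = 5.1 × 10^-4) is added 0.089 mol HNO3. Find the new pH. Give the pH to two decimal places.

Added H+ converts NO2- to HNO2: HNO2 → 0.554 mol, NO2- → 0.339 mol.
pKa = −log(5.1 × 10^-4) = 3.292
pH = pKa + log([A⁻]/[HA]) = 3.292 + log(0.339/0.554) = 3.292 -0.213

pH = 3.08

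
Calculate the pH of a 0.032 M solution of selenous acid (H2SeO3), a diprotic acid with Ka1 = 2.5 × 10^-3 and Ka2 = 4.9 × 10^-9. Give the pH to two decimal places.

pH = 2.11

Ka1 ≫ Ka2, so treat the first dissociation as the only significant source of H+.
Ka1 = x²/(0.032 − x) = 2.5 × 10^-3
Solving the quadratic: x = (−Ka1 + √(Ka1² + 4·Ka1·C₀))/2 = 7.78 × 10^-3 M
pH = −log(7.78 × 10^-3) = 2.11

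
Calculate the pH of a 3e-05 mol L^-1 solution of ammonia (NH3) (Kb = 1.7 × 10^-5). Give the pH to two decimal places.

pH = 9.19

NH3 + H2O ⇌ NH4+ + OH-
Kb = [OH-]²/(3e-05 − [OH-]) = 1.7 × 10^-5
Here C₀/Kb ≈ 1.76, so the small-[OH-] approximation fails. Use the quadratic:
[OH-] = [−1.7e-05 + √(1.7e-05² + 2.04e-09)]/2 = 1.56 × 10^-5 M
pOH = 4.81, so pH = 14.00 − pOH = 9.19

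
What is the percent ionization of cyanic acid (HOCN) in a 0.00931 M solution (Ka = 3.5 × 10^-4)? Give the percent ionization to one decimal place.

17.6%

HOCN ⇌ OCN- + H+; let x = [H+] at equilibrium.
Ka = x²/(C₀ − x); solving the quadratic gives x = 1.64 × 10^-3 M.
Fraction ionized = 1.64 × 10^-3 / 0.00931 = 0.1762 → 17.6%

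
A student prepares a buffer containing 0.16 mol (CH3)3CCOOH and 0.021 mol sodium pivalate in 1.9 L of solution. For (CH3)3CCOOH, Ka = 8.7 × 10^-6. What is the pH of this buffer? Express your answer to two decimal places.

pKa = −log(8.7 × 10^-6) = 5.060
pH = pKa + log([A⁻]/[HA]) = 5.060 + log(0.021/0.16)
pH = 5.060 + (-0.882) = 4.18

pH = 4.18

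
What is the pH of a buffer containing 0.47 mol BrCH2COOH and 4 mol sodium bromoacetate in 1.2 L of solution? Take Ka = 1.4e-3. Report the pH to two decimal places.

pKa = −log(1.4 × 10^-3) = 2.854
Using pH = pKa + log([base]/[acid]) with [base]/[acid] = 4/0.47:
pH = 2.854 + (+0.930) = 3.78

pH = 3.78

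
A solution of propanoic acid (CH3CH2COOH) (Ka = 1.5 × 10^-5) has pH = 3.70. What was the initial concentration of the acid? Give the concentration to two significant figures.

[H+] = 10^(-3.70) = 2.00 × 10^-4 M = x
Ka = x²/(C₀ − x) ⇒ C₀ = x + x²/Ka
C₀ = 2.00 × 10^-4 + (2.00 × 10^-4)²/(1.5 × 10^-5) = 2.87 × 10^-3 M

C₀ = 2.9 × 10^-3 M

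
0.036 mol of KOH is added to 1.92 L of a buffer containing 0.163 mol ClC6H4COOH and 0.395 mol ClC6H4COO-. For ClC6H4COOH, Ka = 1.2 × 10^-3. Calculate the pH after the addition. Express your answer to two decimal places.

pH = 3.45

After neutralization: n(ClC6H4COOH) = 0.127 mol, n(ClC6H4COO-) = 0.431 mol.
pKa = −log(1.2 × 10^-3) = 2.921
Henderson–Hasselbalch with mole ratio 0.431/0.127: pH = 2.921 + (+0.531)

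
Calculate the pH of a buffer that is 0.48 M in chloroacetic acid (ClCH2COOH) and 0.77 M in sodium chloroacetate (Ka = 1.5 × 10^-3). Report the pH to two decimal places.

pH = 3.03

pKa = −log(1.5 × 10^-3) = 2.824
pH = pKa + log([A⁻]/[HA]) = 2.824 + log(0.77/0.48)
pH = 2.824 + (+0.205) = 3.03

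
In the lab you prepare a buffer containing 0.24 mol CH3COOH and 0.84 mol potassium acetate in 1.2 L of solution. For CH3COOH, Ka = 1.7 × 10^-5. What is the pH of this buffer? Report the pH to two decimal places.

pKa = −log(1.7 × 10^-5) = 4.770
Using pH = pKa + log([base]/[acid]) with [base]/[acid] = 0.84/0.24:
pH = 4.770 + (+0.544) = 5.31

pH = 5.31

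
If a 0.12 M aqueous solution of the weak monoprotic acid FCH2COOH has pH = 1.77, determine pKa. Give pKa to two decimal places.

[H+] = 10^(-1.77) = 1.70 × 10^-2 M
At equilibrium [HA] = 0.12 − 1.70 × 10^-2 = 1.03 × 10^-1 M
Ka = [H+][A-]/[HA] = (1.70 × 10^-2)² / 1.03 × 10^-1 = 2.81 × 10^-3
pKa = -log(2.81 × 10^-3) = 2.55

pKa = 2.55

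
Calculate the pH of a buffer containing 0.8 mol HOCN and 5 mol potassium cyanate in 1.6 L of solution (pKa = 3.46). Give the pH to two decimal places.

Using pH = pKa + log([base]/[acid]) with [base]/[acid] = 5/0.8:
pH = 3.46 + (+0.796) = 4.26

pH = 4.26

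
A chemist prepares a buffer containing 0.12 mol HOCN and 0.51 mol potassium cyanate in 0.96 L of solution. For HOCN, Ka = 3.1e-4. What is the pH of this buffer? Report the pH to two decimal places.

pKa = −log(3.1 × 10^-4) = 3.509
pH = pKa + log([A⁻]/[HA]) = 3.509 + log(0.51/0.12)
pH = 3.509 + (+0.628) = 4.14

pH = 4.14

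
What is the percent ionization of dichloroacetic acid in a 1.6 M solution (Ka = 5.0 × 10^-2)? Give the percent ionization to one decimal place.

Cl2CHCOOH ⇌ Cl2CHCOO- + H+; let x = [H+] at equilibrium.
Solve x² + 0.05x − 0.08 = 0 → x = 2.59 × 10^-1 M
Fraction ionized = 2.59 × 10^-1 / 1.6 = 0.1619 → 16.2%

16.2%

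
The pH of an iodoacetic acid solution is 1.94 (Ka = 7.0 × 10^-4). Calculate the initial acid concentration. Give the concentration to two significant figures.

C₀ = 2.0 × 10^-1 M

[H+] = 10^(-1.94) = 1.15 × 10^-2 M = x
Ka = x²/(C₀ − x) ⇒ C₀ = x + x²/Ka
C₀ = 1.15 × 10^-2 + (1.15 × 10^-2)²/(7.0 × 10^-4) = 2.00 × 10^-1 M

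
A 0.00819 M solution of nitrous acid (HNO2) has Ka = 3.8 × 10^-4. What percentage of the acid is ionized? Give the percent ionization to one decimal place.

HNO2 ⇌ NO2- + H+; let x = [H+] at equilibrium.
Solve x² + 0.00038x − 3.11e-06 = 0 → x = 1.58 × 10^-3 M
Fraction ionized = 1.58 × 10^-3 / 0.00819 = 0.1929 → 19.3%

19.3%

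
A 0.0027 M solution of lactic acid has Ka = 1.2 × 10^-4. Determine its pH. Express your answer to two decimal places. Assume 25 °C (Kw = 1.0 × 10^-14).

pH = 3.29

CH3CH(OH)COOH ⇌ CH3CH(OH)COO- + H+
From the ICE table, Ka = [H+]²/(0.0027 − [H+]) = 1.2 × 10^-4.
[H+] is not negligible relative to C₀; solve [H+]² + 0.00012·[H+] − 3.24e-07 = 0.
[H+] = [−0.00012 + √(0.00012² + 1.3e-06)]/2 = 5.12 × 10^-4 M
pH = −log(5.12 × 10^-4) = 3.29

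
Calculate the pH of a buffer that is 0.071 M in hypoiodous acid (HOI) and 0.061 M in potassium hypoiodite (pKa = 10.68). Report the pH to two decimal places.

pH = 10.61

Using pH = pKa + log([base]/[acid]) with [base]/[acid] = 0.061/0.071:
pH = 10.68 + (-0.066) = 10.61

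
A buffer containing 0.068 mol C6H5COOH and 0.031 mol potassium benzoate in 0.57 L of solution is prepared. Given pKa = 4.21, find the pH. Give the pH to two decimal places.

pH = 3.87

pH = pKa + log([A⁻]/[HA]) = 4.21 + log(0.031/0.068)
pH = 4.21 + (-0.341) = 3.87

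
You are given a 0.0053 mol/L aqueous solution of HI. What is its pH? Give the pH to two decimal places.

pH = 2.28

HI is a strong acid and dissociates completely, so [H+] = 0.0053 M.
pH = -log(0.0053) = 2.28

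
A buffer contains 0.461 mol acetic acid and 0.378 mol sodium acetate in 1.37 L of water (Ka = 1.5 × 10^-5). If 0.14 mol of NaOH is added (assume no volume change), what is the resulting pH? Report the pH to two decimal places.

pH = 5.03

OH- converts CH3COOH to CH3COO-: CH3COOH → 0.321 mol, CH3COO- → 0.518 mol.
pKa = −log(1.5 × 10^-5) = 4.824
pH = pKa + log(n_CH3COO-/n_CH3COOH) = 4.824 + log(0.518/0.321) = 4.824 + (+0.208)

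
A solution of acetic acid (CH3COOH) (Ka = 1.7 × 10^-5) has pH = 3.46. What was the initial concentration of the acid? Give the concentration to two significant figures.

C₀ = 7.4 × 10^-3 M

[H+] = 10^(-3.46) = 3.47 × 10^-4 M = x
Ka = x²/(C₀ − x) ⇒ C₀ = x + x²/Ka
C₀ = 3.47 × 10^-4 + (3.47 × 10^-4)²/(1.7 × 10^-5) = 7.43 × 10^-3 M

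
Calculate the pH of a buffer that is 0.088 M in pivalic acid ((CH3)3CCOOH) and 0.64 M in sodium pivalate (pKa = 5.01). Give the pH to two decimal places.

pH = 5.87

pH = pKa + log([A⁻]/[HA]) = 5.01 + log(0.64/0.088)
pH = 5.01 + (+0.862) = 5.87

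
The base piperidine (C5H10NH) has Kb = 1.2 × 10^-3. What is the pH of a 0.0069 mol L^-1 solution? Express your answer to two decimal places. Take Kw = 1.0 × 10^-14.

pH = 11.37

C5H10NH + H2O ⇌ C5H10NH2+ + OH-
Kb = [OH-]²/(0.0069 − [OH-]) = 1.2 × 10^-3
Here C₀/Kb ≈ 5.75, so the small-[OH-] approximation fails. Use the quadratic:
[OH-] = [−0.0012 + √(0.0012² + 3.31e-05)]/2 = 2.34 × 10^-3 M
pOH = −log(2.34 × 10^-3) = 2.63; pH = 14.00 − 2.63 = 11.37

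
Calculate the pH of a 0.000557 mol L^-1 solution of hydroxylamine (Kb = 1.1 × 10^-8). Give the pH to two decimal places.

NH2OH + H2O ⇌ NH3OH+ + OH-
From the ICE table, Kb = [OH-]²/(0.000557 − [OH-]) = 1.1 × 10^-8.
Neglecting [OH-] in the denominator: [OH-] = √(1.1 × 10^-8 × 0.000557) = 2.48 × 10^-6 M
([OH-]/C₀ = 0.44% < 5%, so the approximation holds.)
pOH = 5.61, so pH = 14.00 − pOH = 8.39

pH = 8.39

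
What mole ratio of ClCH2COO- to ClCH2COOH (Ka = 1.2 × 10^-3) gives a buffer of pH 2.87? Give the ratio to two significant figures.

ratio = 0.89

pKa = -log(1.2 × 10^-3) = 2.921
pH = pKa + log(r) ⇒ log(r) = 2.87 − 2.921 = -0.051
r = [ClCH2COO-]/[ClCH2COOH] = 10^(-0.051) = 0.889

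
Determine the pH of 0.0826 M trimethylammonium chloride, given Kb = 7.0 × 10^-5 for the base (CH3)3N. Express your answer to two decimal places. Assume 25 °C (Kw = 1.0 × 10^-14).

(CH3)3NH+ is the conjugate acid of the weak base (CH3)3N.
Ka = Kw/Kb = 1.0×10^-14 / 7.0 × 10^-5 = 1.43 × 10^-10
Let x = [H+] at equilibrium. Ka = x²/(0.0826 − x).
Since Ka ≪ C₀, x ≈ √(Ka·C₀) = 3.44 × 10^-6 M.
pH = −log(3.44 × 10^-6) = 5.46

pH = 5.46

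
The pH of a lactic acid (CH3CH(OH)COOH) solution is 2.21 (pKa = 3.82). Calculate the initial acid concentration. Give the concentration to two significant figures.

[H+] = 10^(-2.21) = 6.17 × 10^-3 M = x
Ka = 10^(−3.82) = 1.51 × 10^-4
Ka = x²/(C₀ − x) ⇒ C₀ = x + x²/Ka
C₀ = 6.17 × 10^-3 + (6.17 × 10^-3)²/(1.51 × 10^-4) = 2.58 × 10^-1 M

C₀ = 2.6 × 10^-1 M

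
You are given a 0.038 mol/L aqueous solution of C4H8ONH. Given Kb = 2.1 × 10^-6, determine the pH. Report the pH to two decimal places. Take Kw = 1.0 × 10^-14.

C4H8ONH + H2O ⇌ C4H8ONH2+ + OH-
Let x = [OH-] at equilibrium. Kb = x²/(0.038 − x).
Assume x ≪ 0.038: x ≈ √(2.1 × 10^-6 × 0.038) = 2.82 × 10^-4 M
Check: 0.74% ionized — well under 5%, approximation valid.
pOH = 3.55, so pH = 14.00 − pOH = 10.45

pH = 10.45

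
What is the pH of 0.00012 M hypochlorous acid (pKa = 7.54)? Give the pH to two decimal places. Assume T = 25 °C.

HOCl ⇌ OCl- + H+
Ka = 10^(−7.54) = 2.88 × 10^-8
From the ICE table, Ka = [H+]²/(0.00012 − [H+]) = 2.88 × 10^-8.
Assume [H+] ≪ 0.00012: [H+] ≈ √(2.88 × 10^-8 × 0.00012) = 1.86 × 10^-6 M
Check: 1.5% ionized — well under 5%, approximation valid.
pH = −log[H+] = −log(1.86 × 10^-6) = 5.73

pH = 5.73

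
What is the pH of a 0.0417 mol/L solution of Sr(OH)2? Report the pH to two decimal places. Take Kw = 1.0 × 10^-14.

pH = 12.92

Sr(OH)2 is a strong base (each formula unit releases 2 OH-); [OH-] = 0.0834 M.
pOH = -log(0.0834) = 1.08
pH = 14.00 - 1.08 = 12.92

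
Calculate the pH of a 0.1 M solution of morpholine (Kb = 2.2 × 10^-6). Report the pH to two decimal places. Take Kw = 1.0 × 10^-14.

pH = 10.67

C4H8ONH + H2O ⇌ C4H8ONH2+ + OH-
Kb = [OH-]²/(0.1 − [OH-]) = 2.2 × 10^-6
Since Kb ≪ C₀, [OH-] ≈ √(Kb·C₀) = 4.69 × 10^-4 M.
Check: 0.47% ionized — well under 5%, approximation valid.
pOH = 3.33, so pH = 14.00 − pOH = 10.67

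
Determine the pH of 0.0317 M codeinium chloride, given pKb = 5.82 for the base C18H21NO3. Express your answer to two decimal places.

C18H22NO3+ is the conjugate acid of the weak base C18H21NO3.
Kb = 10^(−5.82) = 1.51 × 10^-6
Ka = Kw/Kb = 1.0×10^-14 / 1.51 × 10^-6 = 6.62 × 10^-9
From the ICE table, Ka = x²/(0.0317 − x) = 6.62 × 10^-9.
Since Ka ≪ C₀, x ≈ √(Ka·C₀) = 1.45 × 10^-5 M.
(x/C₀ = 0.046% < 5%, so the approximation holds.)
pH = −log[H+] = −log(1.45 × 10^-5) = 4.84

pH = 4.84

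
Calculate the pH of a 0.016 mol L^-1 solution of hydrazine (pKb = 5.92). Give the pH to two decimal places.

pH = 10.14

N2H4 + H2O ⇌ N2H5+ + OH-
Kb = 10^(−5.92) = 1.20 × 10^-6
Kb = [OH-]²/(0.016 − [OH-]) = 1.20 × 10^-6
Neglecting [OH-] in the denominator: [OH-] = √(1.20 × 10^-6 × 0.016) = 1.39 × 10^-4 M
([OH-]/C₀ = 0.87% < 5%, so the approximation holds.)
pOH = 3.86, so pH = 14.00 − pOH = 10.14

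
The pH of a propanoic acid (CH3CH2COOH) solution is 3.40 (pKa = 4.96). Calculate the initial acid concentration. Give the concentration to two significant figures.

C₀ = 1.5 × 10^-2 M

[H+] = 10^(-3.40) = 3.98 × 10^-4 M = x
Ka = 10^(−4.96) = 1.10 × 10^-5
Ka = x²/(C₀ − x) ⇒ C₀ = x + x²/Ka
C₀ = 3.98 × 10^-4 + (3.98 × 10^-4)²/(1.10 × 10^-5) = 1.48 × 10^-2 M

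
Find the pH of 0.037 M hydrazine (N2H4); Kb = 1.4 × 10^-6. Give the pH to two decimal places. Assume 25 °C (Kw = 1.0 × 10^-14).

pH = 10.36

N2H4 + H2O ⇌ N2H5+ + OH-
Kb = [OH-]²/(0.037 − [OH-]) = 1.4 × 10^-6
Neglecting [OH-] in the denominator: [OH-] = √(1.4 × 10^-6 × 0.037) = 2.28 × 10^-4 M
pOH = 3.64, so pH = 14.00 − pOH = 10.36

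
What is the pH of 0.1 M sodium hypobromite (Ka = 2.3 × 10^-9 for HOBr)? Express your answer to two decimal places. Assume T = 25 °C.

pH = 10.82

OBr- is the conjugate base of the weak acid HOBr.
Kb = Kw/Ka = 1.0×10^-14 / 2.3 × 10^-9 = 4.35 × 10^-6
From the ICE table, Kb = [OH-]²/(0.1 − [OH-]) = 4.35 × 10^-6.
Neglecting [OH-] in the denominator: [OH-] = √(4.35 × 10^-6 × 0.1) = 6.60 × 10^-4 M
([OH-]/C₀ = 0.66% < 5%, so the approximation holds.)
pOH = 3.18, so pH = 14.00 − pOH = 10.82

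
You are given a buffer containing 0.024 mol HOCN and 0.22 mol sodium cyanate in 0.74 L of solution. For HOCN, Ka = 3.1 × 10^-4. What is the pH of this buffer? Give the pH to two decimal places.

pKa = −log(3.1 × 10^-4) = 3.509
pH = pKa + log([A⁻]/[HA]) = 3.509 + log(0.22/0.024)
pH = 3.509 + (+0.962) = 4.47

pH = 4.47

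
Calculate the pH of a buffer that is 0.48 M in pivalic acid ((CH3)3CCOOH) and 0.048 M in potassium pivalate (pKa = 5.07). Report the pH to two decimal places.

Henderson–Hasselbalch: pH = pKa + log([(CH3)3CCOO-]/[(CH3)3CCOOH]) = 5.07 + log(0.048/0.48)
pH = 5.07 + (-1.000) = 4.07

pH = 4.07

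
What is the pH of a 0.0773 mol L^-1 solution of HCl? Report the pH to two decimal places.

pH = 1.11

HCl is a strong acid and dissociates completely, so [H+] = 0.0773 M.
pH = -log(0.0773) = 1.11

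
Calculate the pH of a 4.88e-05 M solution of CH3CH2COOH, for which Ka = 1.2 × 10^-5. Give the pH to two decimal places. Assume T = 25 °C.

pH = 4.72

CH3CH2COOH ⇌ CH3CH2COO- + H+
From the ICE table, Ka = [H+]²/(4.88e-05 − [H+]) = 1.2 × 10^-5.
The 5% rule fails; solving [H+]² + Ka·[H+] − Ka·C₀ = 0 exactly:
[H+] = [−1.2e-05 + √(1.2e-05² + 2.34e-09)]/2 = 1.89 × 10^-5 M
pH = −log(1.89 × 10^-5) = 4.72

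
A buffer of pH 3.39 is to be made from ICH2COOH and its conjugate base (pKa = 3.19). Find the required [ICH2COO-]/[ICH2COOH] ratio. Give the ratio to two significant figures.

pH = pKa + log(r) ⇒ log(r) = 3.39 − 3.19 = +0.20
r = [ICH2COO-]/[ICH2COOH] = 10^(+0.20) = 1.58

ratio = 1.6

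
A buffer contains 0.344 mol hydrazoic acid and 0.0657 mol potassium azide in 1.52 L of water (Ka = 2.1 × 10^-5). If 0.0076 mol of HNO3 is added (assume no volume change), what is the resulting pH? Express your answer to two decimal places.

pH = 3.90

Added H+ converts N3- to HN3: HN3 → 0.352 mol, N3- → 0.0581 mol.
pKa = −log(2.1 × 10^-5) = 4.678
pH = pKa + log([A⁻]/[HA]) = 4.678 + log(0.0581/0.352) = 4.678 -0.782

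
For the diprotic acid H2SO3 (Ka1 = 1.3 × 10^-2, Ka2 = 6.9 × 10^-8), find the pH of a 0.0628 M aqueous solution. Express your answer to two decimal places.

pH = 1.64

Ka1 ≫ Ka2, so treat the first dissociation as the only significant source of H+.
Ka1 = x²/(0.0628 − x) = 1.3 × 10^-2
Solving the quadratic: x = (−Ka1 + √(Ka1² + 4·Ka1·C₀))/2 = 2.28 × 10^-2 M
pH = −log(2.28 × 10^-2) = 1.64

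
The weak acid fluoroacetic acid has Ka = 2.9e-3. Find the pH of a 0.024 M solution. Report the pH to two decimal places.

pH = 2.15

FCH2COOH ⇌ FCH2COO- + H+
Ka = x²/(0.024 − x) = 2.9 × 10^-3
The 5% rule fails; solving x² + Ka·x − Ka·C₀ = 0 exactly:
x = (−Ka + √(Ka² + 4·Ka·C₀))/2 = 7.02 × 10^-3 M
pH = −log[H+] = −log(7.02 × 10^-3) = 2.15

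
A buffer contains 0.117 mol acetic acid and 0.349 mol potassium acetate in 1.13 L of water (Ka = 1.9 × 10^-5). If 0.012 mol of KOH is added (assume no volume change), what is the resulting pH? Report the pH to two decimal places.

pH = 5.26

After neutralization: n(CH3COOH) = 0.105 mol, n(CH3COO-) = 0.361 mol.
pKa = −log(1.9 × 10^-5) = 4.721
pH = pKa + log([A⁻]/[HA]) = 4.721 + log(0.361/0.105) = 4.721 +0.536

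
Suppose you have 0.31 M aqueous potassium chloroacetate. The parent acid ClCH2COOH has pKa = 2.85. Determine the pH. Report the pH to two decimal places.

pH = 8.17

ClCH2COO- is the conjugate base of the weak acid ClCH2COOH.
Ka = 10^(−2.85) = 1.41 × 10^-3
Kb = Kw/Ka = 1.0×10^-14 / 1.41 × 10^-3 = 7.09 × 10^-12
From the ICE table, Kb = [OH-]²/(0.31 − [OH-]) = 7.09 × 10^-12.
Since Kb ≪ C₀, [OH-] ≈ √(Kb·C₀) = 1.48 × 10^-6 M.
Check: 0.00048% ionized — well under 5%, approximation valid.
pOH = −log(1.48 × 10^-6) = 5.83; pH = 14.00 − 5.83 = 8.17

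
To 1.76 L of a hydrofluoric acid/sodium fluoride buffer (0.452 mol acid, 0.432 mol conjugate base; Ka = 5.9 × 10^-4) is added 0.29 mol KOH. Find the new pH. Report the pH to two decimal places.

After neutralization: n(HF) = 0.162 mol, n(F-) = 0.722 mol.
pKa = −log(5.9 × 10^-4) = 3.229
pH = pKa + log(n_F-/n_HF) = 3.229 + log(0.722/0.162) = 3.229 + (+0.649)

pH = 3.88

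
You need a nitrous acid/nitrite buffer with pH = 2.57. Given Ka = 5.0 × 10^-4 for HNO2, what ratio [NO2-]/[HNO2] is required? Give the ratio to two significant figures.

ratio = 0.19

pKa = -log(5.0 × 10^-4) = 3.301
pH = pKa + log(r) ⇒ log(r) = 2.57 − 3.301 = -0.731
r = [NO2-]/[HNO2] = 10^(-0.731) = 0.186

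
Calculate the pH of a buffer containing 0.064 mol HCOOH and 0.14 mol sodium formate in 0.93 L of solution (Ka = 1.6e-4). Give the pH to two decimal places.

pH = 4.14

pKa = −log(1.6 × 10^-4) = 3.796
Henderson–Hasselbalch: pH = pKa + log([HCOO-]/[HCOOH]) = 3.796 + log(0.14/0.064)
pH = 3.796 + (+0.340) = 4.14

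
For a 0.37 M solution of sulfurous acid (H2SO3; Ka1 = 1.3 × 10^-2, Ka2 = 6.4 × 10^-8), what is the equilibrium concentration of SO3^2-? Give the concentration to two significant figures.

6.4 × 10^-8 M

First ionization gives [H+] ≈ [HSO3-] = 6.32 × 10^-2 M.
Second step: Ka2 = [H+][SO3^2-]/[HSO3-] ≈ [SO3^2-] (since [H+] ≈ [HSO3-]).
So [SO3^2-] ≈ Ka2.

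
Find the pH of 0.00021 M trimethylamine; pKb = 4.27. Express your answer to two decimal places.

(CH3)3N + H2O ⇌ (CH3)3NH+ + OH-
Kb = 10^(−4.27) = 5.37 × 10^-5
Kb = x²/(0.00021 − x) = 5.37 × 10^-5
x is not negligible relative to C₀; solve x² + 5.37e-05·x − 1.13e-08 = 0.
x = (−Kb + √(Kb² + 4·Kb·C₀))/2 = 8.27 × 10^-5 M
pOH = −log(8.27 × 10^-5) = 4.08; pH = 14.00 − 4.08 = 9.92

pH = 9.92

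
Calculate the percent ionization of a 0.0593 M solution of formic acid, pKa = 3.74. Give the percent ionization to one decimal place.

5.4%

HCOOH ⇌ HCOO- + H+; let x = [H+] at equilibrium.
Ka = 10^(−3.74) = 1.82 × 10^-4
Ka = x²/(C₀ − x); solving the quadratic gives x = 3.20 × 10^-3 M.
Fraction ionized = 3.20 × 10^-3 / 0.0593 = 0.0540 → 5.4%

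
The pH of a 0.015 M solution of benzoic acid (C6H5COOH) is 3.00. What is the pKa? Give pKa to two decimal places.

pKa = 4.15

[H+] = 10^(-3.00) = 1.00 × 10^-3 M
At equilibrium [HA] = 0.015 − 1.00 × 10^-3 = 1.40 × 10^-2 M
Ka = [H+][A-]/[HA] = (1.00 × 10^-3)² / 1.40 × 10^-2 = 7.14 × 10^-5
pKa = -log(7.14 × 10^-5) = 4.15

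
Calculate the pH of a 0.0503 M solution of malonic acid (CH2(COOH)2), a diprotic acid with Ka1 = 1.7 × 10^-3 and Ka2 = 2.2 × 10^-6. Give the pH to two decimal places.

pH = 2.07

Ka1 ≫ Ka2, so treat the first dissociation as the only significant source of H+.
Ka1 = x²/(0.0503 − x) = 1.7 × 10^-3
Solving the quadratic: x = (−Ka1 + √(Ka1² + 4·Ka1·C₀))/2 = 8.44 × 10^-3 M
pH = −log(8.44 × 10^-3) = 2.07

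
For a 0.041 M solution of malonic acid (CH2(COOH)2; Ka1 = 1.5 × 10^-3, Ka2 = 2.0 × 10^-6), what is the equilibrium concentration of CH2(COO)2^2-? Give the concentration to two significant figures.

First ionization gives [H+] ≈ [CH2(COOH)COO-] = 7.13 × 10^-3 M.
Second step: Ka2 = [H+][CH2(COO)2^2-]/[CH2(COOH)COO-] ≈ [CH2(COO)2^2-] (since [H+] ≈ [CH2(COOH)COO-]).
So [CH2(COO)2^2-] ≈ Ka2.

2.0 × 10^-6 M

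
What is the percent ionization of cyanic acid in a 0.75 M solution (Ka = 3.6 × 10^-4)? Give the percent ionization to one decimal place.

2.2%

HOCN ⇌ OCN- + H+; let x = [H+] at equilibrium.
x ≈ √(Ka·C₀) = √(3.6 × 10^-4 × 0.75) = 1.64 × 10^-2 M
Fraction ionized = 1.64 × 10^-2 / 0.75 = 0.0219 → 2.2%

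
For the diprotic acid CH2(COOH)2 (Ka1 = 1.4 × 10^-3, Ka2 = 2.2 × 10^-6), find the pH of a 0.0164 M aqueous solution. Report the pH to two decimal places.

pH = 2.38

Ka1 ≫ Ka2, so treat the first dissociation as the only significant source of H+.
Ka1 = x²/(0.0164 − x) = 1.4 × 10^-3
Solving the quadratic: x = (−Ka1 + √(Ka1² + 4·Ka1·C₀))/2 = 4.14 × 10^-3 M
pH = −log(4.14 × 10^-3) = 2.38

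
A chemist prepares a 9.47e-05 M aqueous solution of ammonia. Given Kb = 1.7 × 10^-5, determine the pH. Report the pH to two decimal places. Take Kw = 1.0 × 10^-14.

pH = 9.51

NH3 + H2O ⇌ NH4+ + OH-
From the ICE table, Kb = [OH-]²/(9.47e-05 − [OH-]) = 1.7 × 10^-5.
[OH-] is not negligible relative to C₀; solve [OH-]² + 1.7e-05·[OH-] − 1.61e-09 = 0.
[OH-] = (−Kb + √(Kb² + 4·Kb·C₀))/2 = 3.25 × 10^-5 M
pOH = 4.49, so pH = 14.00 − pOH = 9.51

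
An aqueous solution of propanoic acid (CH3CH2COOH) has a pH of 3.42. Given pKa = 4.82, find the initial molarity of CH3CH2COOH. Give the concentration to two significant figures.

[H+] = 10^(-3.42) = 3.80 × 10^-4 M = x
Ka = 10^(−4.82) = 1.51 × 10^-5
Ka = x²/(C₀ − x) ⇒ C₀ = x + x²/Ka
C₀ = 3.80 × 10^-4 + (3.80 × 10^-4)²/(1.51 × 10^-5) = 9.94 × 10^-3 M

C₀ = 9.9 × 10^-3 M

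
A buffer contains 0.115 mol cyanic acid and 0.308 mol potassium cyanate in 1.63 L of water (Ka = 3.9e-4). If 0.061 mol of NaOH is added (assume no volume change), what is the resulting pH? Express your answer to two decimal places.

After neutralization: n(HOCN) = 0.054 mol, n(OCN-) = 0.369 mol.
pKa = −log(3.9 × 10^-4) = 3.409
Henderson–Hasselbalch with mole ratio 0.369/0.054: pH = 3.409 + (+0.835)

pH = 4.24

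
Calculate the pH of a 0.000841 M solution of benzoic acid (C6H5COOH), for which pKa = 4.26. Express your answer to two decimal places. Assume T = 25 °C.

pH = 3.72

C6H5COOH ⇌ C6H5COO- + H+
Ka = 10^(−4.26) = 5.50 × 10^-5
Ka = [H+]²/(0.000841 − [H+]) = 5.50 × 10^-5
Here C₀/Ka ≈ 15.3, so the small-[H+] approximation fails. Use the quadratic:
[H+] = (−Ka + √(Ka² + 4·Ka·C₀))/2 = 1.89 × 10^-4 M
pH = −log(1.89 × 10^-4) = 3.72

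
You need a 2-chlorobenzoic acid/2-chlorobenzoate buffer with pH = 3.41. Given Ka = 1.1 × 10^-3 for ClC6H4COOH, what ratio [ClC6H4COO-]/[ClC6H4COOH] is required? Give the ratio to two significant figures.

ratio = 2.8

pKa = -log(1.1 × 10^-3) = 2.959
pH = pKa + log(r) ⇒ log(r) = 3.41 − 2.959 = +0.451
r = [ClC6H4COO-]/[ClC6H4COOH] = 10^(+0.451) = 2.82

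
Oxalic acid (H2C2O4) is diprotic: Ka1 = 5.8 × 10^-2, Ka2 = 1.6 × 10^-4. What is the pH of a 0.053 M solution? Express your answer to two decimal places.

Ka1 ≫ Ka2, so treat the first dissociation as the only significant source of H+.
Ka1 = x²/(0.053 − x) = 5.8 × 10^-2
Solving the quadratic: x = (−Ka1 + √(Ka1² + 4·Ka1·C₀))/2 = 3.36 × 10^-2 M
pH = −log(3.36 × 10^-2) = 1.47

pH = 1.47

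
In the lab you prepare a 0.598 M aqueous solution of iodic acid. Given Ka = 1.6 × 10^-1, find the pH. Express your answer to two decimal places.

HIO3 ⇌ IO3- + H+
From the ICE table, Ka = [H+]²/(0.598 − [H+]) = 1.6 × 10^-1.
[H+] is not negligible relative to C₀; solve [H+]² + 0.16·[H+] − 0.0957 = 0.
[H+] = (−Ka + √(Ka² + 4·Ka·C₀))/2 = 2.39 × 10^-1 M
pH = −log(2.39 × 10^-1) = 0.62

pH = 0.62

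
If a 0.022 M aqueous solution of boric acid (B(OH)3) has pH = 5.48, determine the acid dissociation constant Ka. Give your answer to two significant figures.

Ka = 5.0 × 10^-10

[H+] = 10^(-5.48) = 3.31 × 10^-6 M
At equilibrium [HA] = 0.022 − 3.31 × 10^-6 = 2.20 × 10^-2 M
Ka = [H+][A-]/[HA] = (3.31 × 10^-6)² / 2.20 × 10^-2 = 5.0 × 10^-10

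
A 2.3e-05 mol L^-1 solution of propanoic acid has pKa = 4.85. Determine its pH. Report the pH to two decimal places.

pH = 4.91

CH3CH2COOH ⇌ CH3CH2COO- + H+
Ka = 10^(−4.85) = 1.41 × 10^-5
From the ICE table, Ka = x²/(2.3e-05 − x) = 1.41 × 10^-5.
The 5% rule fails; solving x² + Ka·x − Ka·C₀ = 0 exactly:
x = [−1.41e-05 + √(1.41e-05² + 1.3e-09)]/2 = 1.23 × 10^-5 M
pH = −log[H+] = −log(1.23 × 10^-5) = 4.91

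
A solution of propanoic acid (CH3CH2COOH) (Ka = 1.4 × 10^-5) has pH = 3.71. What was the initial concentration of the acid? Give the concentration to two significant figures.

[H+] = 10^(-3.71) = 1.95 × 10^-4 M = x
Ka = x²/(C₀ − x) ⇒ C₀ = x + x²/Ka
C₀ = 1.95 × 10^-4 + (1.95 × 10^-4)²/(1.4 × 10^-5) = 2.91 × 10^-3 M

C₀ = 2.9 × 10^-3 M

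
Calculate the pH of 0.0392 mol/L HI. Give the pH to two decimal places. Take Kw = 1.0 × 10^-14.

HI is a strong acid and dissociates completely, so [H+] = 0.0392 M.
pH = -log(0.0392) = 1.41

pH = 1.41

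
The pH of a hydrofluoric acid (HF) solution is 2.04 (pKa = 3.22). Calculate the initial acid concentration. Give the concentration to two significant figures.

[H+] = 10^(-2.04) = 9.12 × 10^-3 M = x
Ka = 10^(−3.22) = 6.03 × 10^-4
Ka = x²/(C₀ − x) ⇒ C₀ = x + x²/Ka
C₀ = 9.12 × 10^-3 + (9.12 × 10^-3)²/(6.03 × 10^-4) = 1.47 × 10^-1 M

C₀ = 1.5 × 10^-1 M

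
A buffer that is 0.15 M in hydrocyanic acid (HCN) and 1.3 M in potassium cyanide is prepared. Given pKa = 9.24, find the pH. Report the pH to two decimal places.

Henderson–Hasselbalch: pH = pKa + log([CN-]/[HCN]) = 9.24 + log(1.3/0.15)
pH = 9.24 + (+0.938) = 10.18

pH = 10.18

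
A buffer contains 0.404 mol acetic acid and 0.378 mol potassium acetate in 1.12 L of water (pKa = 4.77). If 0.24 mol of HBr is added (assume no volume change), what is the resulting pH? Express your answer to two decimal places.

After neutralization: n(CH3COOH) = 0.644 mol, n(CH3COO-) = 0.138 mol.
pH = pKa + log(n_CH3COO-/n_CH3COOH) = 4.77 + log(0.138/0.644) = 4.77 + (-0.669)

pH = 4.10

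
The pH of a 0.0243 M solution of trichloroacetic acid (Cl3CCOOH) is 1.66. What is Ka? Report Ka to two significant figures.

[H+] = 10^(-1.66) = 2.19 × 10^-2 M
At equilibrium [HA] = 0.0243 − 2.19 × 10^-2 = 2.40 × 10^-3 M
Ka = [H+][A-]/[HA] = (2.19 × 10^-2)² / 2.40 × 10^-3 = 2.0 × 10^-1

Ka = 2.0 × 10^-1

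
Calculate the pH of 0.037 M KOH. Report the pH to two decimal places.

KOH is a strong base; [OH-] = 0.037 M.
pOH = -log(0.037) = 1.43
pH = 14.00 - 1.43 = 12.57

pH = 12.57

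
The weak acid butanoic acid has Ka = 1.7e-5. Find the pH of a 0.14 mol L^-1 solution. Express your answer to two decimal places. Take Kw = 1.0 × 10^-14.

pH = 2.81

CH3(CH2)2COOH ⇌ CH3(CH2)2COO- + H+
Ka = [H+]²/(0.14 − [H+]) = 1.7 × 10^-5
Neglecting [H+] in the denominator: [H+] = √(1.7 × 10^-5 × 0.14) = 1.54 × 10^-3 M
Check: 1.1% ionized — well under 5%, approximation valid.
pH = −log(1.54 × 10^-3) = 2.81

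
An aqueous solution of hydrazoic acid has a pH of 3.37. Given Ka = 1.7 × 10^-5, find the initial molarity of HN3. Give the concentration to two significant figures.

C₀ = 1.1 × 10^-2 M

[H+] = 10^(-3.37) = 4.27 × 10^-4 M = x
Ka = x²/(C₀ − x) ⇒ C₀ = x + x²/Ka
C₀ = 4.27 × 10^-4 + (4.27 × 10^-4)²/(1.7 × 10^-5) = 1.12 × 10^-2 M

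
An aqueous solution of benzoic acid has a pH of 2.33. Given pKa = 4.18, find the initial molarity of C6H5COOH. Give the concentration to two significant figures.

C₀ = 3.4 × 10^-1 M

[H+] = 10^(-2.33) = 4.68 × 10^-3 M = x
Ka = 10^(−4.18) = 6.61 × 10^-5
Ka = x²/(C₀ − x) ⇒ C₀ = x + x²/Ka
C₀ = 4.68 × 10^-3 + (4.68 × 10^-3)²/(6.61 × 10^-5) = 3.36 × 10^-1 M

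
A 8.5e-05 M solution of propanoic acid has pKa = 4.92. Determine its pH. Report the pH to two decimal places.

pH = 4.58

CH3CH2COOH ⇌ CH3CH2COO- + H+
Ka = 10^(−4.92) = 1.20 × 10^-5
Ka = x²/(8.5e-05 − x) = 1.20 × 10^-5
x is not negligible relative to C₀; solve x² + 1.2e-05·x − 1.02e-09 = 0.
x = (−Ka + √(Ka² + 4·Ka·C₀))/2 = 2.65 × 10^-5 M
pH = −log(2.65 × 10^-5) = 4.58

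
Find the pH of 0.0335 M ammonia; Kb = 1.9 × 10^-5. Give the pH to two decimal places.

NH3 + H2O ⇌ NH4+ + OH-
From the ICE table, Kb = [OH-]²/(0.0335 − [OH-]) = 1.9 × 10^-5.
Neglecting [OH-] in the denominator: [OH-] = √(1.9 × 10^-5 × 0.0335) = 7.98 × 10^-4 M
Check: 2.4% ionized — well under 5%, approximation valid.
pOH = 3.10, so pH = 14.00 − pOH = 10.90

pH = 10.90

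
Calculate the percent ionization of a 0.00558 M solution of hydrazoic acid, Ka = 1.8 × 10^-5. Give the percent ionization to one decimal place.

5.5%

HN3 ⇌ N3- + H+; let x = [H+] at equilibrium.
Ka = x²/(C₀ − x); solving the quadratic gives x = 3.08 × 10^-4 M.
Fraction ionized = 3.08 × 10^-4 / 0.00558 = 0.0552 → 5.5%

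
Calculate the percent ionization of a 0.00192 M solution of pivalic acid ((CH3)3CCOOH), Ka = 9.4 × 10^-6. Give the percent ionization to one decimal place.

(CH3)3CCOOH ⇌ (CH3)3CCOO- + H+; let x = [H+] at equilibrium.
Ka = x²/(C₀ − x); solving the quadratic gives x = 1.30 × 10^-4 M.
% ionization = x/C₀ × 100% = 1.30 × 10^-4/0.00192 × 100% = 6.8%

6.8%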